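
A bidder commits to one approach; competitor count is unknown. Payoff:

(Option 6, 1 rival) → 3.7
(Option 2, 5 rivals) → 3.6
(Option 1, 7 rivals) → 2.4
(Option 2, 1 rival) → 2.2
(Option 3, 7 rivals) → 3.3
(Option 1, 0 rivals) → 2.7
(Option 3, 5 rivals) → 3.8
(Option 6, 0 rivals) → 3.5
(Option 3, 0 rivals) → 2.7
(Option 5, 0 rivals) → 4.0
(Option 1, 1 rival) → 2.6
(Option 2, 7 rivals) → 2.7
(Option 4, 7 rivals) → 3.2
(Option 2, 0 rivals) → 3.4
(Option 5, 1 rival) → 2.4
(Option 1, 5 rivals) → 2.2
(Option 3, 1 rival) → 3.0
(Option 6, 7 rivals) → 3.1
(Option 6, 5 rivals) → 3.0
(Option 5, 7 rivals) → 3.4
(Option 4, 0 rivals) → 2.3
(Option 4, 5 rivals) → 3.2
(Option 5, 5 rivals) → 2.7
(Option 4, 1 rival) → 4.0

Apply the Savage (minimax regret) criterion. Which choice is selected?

Option 6

Column bests: 0 rivals=4.0, 1 rival=4.0, 5 rivals=3.8, 7 rivals=3.4.
Option 1 regrets: 1.3, 1.4, 1.6, 1.0 → max 1.6
Option 2 regrets: 0.6, 1.8, 0.2, 0.7 → max 1.8
Option 3 regrets: 1.3, 1.0, 0.0, 0.1 → max 1.3
Option 4 regrets: 1.7, 0.0, 0.6, 0.2 → max 1.7
Option 5 regrets: 0.0, 1.6, 1.1, 0.0 → max 1.6
Option 6 regrets: 0.5, 0.3, 0.8, 0.3 → max 0.8
Smallest max regret = 0.8 → Option 6.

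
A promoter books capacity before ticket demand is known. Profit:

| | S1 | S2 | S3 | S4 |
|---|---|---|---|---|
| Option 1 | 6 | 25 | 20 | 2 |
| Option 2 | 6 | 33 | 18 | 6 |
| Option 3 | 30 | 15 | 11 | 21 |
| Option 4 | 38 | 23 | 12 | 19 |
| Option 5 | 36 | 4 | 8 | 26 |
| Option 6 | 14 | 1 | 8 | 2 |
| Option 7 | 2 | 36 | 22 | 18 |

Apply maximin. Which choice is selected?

Option 4

Row minima: Option 1=2, Option 2=6, Option 3=11, Option 4=12, Option 5=4, Option 6=1, Option 7=2
Best worst-case = 12 → Option 4.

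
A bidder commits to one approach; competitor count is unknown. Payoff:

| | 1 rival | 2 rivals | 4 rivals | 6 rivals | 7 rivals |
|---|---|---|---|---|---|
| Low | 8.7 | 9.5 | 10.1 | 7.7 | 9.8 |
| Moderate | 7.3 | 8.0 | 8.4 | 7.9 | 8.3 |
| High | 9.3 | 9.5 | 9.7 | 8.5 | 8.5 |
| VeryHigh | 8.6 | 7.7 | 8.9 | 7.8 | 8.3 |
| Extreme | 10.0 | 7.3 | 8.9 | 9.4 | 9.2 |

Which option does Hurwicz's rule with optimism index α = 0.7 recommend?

Low: 0.7·10.1 + 0.3·7.7 = 9.38
Moderate: 0.7·8.4 + 0.3·7.3 = 8.07
High: 0.7·9.7 + 0.3·8.5 = 9.34
VeryHigh: 0.7·8.9 + 0.3·7.7 = 8.54
Extreme: 0.7·10.0 + 0.3·7.3 = 9.19
Highest Hurwicz score = 9.38 → Low.

Low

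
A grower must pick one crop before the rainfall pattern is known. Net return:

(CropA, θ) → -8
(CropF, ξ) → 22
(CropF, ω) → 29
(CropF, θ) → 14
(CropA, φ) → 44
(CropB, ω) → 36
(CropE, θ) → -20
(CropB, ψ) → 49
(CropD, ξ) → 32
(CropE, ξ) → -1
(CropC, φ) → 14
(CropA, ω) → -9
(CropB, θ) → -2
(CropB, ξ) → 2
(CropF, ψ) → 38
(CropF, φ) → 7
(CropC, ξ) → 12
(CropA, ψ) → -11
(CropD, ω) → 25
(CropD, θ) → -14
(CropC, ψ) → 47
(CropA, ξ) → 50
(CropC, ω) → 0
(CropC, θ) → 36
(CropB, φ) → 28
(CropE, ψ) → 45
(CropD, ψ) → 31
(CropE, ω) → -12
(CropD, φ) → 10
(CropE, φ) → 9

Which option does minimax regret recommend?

Column bests: θ=36, φ=44, ψ=49, ω=36, ξ=50.
CropF regrets: 22, 37, 11, 7, 28 → max 37
CropE regrets: 56, 35, 4, 48, 51 → max 56
CropC regrets: 0, 30, 2, 36, 38 → max 38
CropA regrets: 44, 0, 60, 45, 0 → max 60
CropD regrets: 50, 34, 18, 11, 18 → max 50
CropB regrets: 38, 16, 0, 0, 48 → max 48
Smallest max regret = 37 → CropF.

CropF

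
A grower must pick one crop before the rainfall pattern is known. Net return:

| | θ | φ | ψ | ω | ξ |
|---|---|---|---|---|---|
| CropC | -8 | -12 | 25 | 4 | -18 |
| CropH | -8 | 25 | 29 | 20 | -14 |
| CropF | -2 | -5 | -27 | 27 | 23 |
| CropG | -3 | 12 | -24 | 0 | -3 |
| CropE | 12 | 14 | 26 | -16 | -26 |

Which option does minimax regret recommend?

Column bests: θ=12, φ=25, ψ=29, ω=27, ξ=23.
CropC regrets: 20, 37, 4, 23, 41 → max 41
CropH regrets: 20, 0, 0, 7, 37 → max 37
CropF regrets: 14, 30, 56, 0, 0 → max 56
CropG regrets: 15, 13, 53, 27, 26 → max 53
CropE regrets: 0, 11, 3, 43, 49 → max 49
Smallest max regret = 37 → CropH.

CropH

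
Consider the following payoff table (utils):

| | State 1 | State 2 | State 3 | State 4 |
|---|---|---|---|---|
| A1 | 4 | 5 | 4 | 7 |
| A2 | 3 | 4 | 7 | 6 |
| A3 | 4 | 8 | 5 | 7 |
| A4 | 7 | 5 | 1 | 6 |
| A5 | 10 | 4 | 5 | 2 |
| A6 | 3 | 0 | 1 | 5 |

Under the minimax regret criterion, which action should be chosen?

A5

Column bests: State 1=10, State 2=8, State 3=7, State 4=7.
A1 regrets: 6, 3, 3, 0 → max 6
A2 regrets: 7, 4, 0, 1 → max 7
A3 regrets: 6, 0, 2, 0 → max 6
A4 regrets: 3, 3, 6, 1 → max 6
A5 regrets: 0, 4, 2, 5 → max 5
A6 regrets: 7, 8, 6, 2 → max 8
Smallest max regret = 5 → A5.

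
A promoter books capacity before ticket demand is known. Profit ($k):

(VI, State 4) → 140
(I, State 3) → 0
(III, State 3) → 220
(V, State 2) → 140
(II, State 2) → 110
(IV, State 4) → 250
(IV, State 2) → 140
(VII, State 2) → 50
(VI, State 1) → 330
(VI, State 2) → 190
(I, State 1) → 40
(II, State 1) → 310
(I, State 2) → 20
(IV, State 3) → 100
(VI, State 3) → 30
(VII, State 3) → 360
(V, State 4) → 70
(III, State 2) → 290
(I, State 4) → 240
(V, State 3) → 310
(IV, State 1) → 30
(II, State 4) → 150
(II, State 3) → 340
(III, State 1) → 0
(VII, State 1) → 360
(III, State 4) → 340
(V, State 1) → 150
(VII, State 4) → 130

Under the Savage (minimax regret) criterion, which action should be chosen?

Column bests: State 1=360, State 2=290, State 3=360, State 4=340.
I regrets: 320, 270, 360, 100 → max 360
II regrets: 50, 180, 20, 190 → max 190
III regrets: 360, 0, 140, 0 → max 360
IV regrets: 330, 150, 260, 90 → max 330
V regrets: 210, 150, 50, 270 → max 270
VI regrets: 30, 100, 330, 200 → max 330
VII regrets: 0, 240, 0, 210 → max 240
Smallest max regret = 190 → II.

II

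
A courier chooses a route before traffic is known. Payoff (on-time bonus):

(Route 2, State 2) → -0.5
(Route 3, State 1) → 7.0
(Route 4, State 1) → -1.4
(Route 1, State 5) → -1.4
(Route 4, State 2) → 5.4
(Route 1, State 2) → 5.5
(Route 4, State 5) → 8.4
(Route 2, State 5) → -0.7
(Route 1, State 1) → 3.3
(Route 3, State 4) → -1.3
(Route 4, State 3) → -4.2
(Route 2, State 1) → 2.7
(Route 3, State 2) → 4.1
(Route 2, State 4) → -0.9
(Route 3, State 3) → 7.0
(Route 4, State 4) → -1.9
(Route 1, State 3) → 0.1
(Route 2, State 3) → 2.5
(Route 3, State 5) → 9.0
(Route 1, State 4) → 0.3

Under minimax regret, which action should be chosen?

Column bests: State 1=7.0, State 2=5.5, State 3=7.0, State 4=0.3, State 5=9.0.
Route 1 regrets: 3.7, 0.0, 6.9, 0.0, 10.4 → max 10.4
Route 2 regrets: 4.3, 6.0, 4.5, 1.2, 9.7 → max 9.7
Route 3 regrets: 0.0, 1.4, 0.0, 1.6, 0.0 → max 1.6
Route 4 regrets: 8.4, 0.1, 11.2, 2.2, 0.6 → max 11.2
Smallest max regret = 1.6 → Route 3.

Route 3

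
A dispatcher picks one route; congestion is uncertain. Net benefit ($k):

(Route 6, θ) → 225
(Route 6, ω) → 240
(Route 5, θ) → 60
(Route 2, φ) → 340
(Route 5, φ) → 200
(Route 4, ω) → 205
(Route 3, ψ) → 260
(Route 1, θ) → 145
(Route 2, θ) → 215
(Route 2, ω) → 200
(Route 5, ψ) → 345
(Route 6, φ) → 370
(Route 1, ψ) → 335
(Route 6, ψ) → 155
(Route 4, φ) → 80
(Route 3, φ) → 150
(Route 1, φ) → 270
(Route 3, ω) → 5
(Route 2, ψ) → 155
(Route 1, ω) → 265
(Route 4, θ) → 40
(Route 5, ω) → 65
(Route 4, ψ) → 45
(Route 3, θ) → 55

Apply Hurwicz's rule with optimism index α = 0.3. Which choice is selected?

Route 1: 0.3·335 + 0.7·145 = 202
Route 2: 0.3·340 + 0.7·155 = 210.5
Route 3: 0.3·260 + 0.7·5 = 81.5
Route 4: 0.3·205 + 0.7·40 = 89.5
Route 5: 0.3·345 + 0.7·60 = 145.5
Route 6: 0.3·370 + 0.7·155 = 219.5
Highest Hurwicz score = 219.5 → Route 6.

Route 6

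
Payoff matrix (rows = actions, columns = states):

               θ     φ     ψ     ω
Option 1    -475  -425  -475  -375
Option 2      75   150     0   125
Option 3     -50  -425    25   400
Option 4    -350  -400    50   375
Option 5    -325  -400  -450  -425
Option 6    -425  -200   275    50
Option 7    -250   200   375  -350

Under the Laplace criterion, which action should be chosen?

Row averages: Option 1=-437.5, Option 2=87.5, Option 3=-12.5, Option 4=-81.25, Option 5=-400, Option 6=-75, Option 7=-6.25
Highest average = 87.5 → Option 2.

Option 2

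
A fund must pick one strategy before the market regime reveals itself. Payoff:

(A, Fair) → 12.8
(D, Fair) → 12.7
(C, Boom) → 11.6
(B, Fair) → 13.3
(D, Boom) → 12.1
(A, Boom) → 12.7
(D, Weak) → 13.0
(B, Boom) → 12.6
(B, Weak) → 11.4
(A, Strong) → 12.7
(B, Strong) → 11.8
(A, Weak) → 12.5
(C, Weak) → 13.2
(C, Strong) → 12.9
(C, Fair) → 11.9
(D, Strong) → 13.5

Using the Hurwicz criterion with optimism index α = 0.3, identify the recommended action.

A: 0.3·12.8 + 0.7·12.5 = 12.59
B: 0.3·13.3 + 0.7·11.4 = 11.97
C: 0.3·13.2 + 0.7·11.6 = 12.08
D: 0.3·13.5 + 0.7·12.1 = 12.52
Highest Hurwicz score = 12.59 → A.

A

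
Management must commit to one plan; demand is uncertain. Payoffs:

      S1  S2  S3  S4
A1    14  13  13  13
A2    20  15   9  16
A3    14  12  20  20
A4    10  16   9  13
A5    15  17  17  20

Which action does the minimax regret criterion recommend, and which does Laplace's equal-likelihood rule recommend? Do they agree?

minimax regret → A5; laplace → A5 (agree)

Column bests: S1=20, S2=17, S3=20, S4=20.
A1 regrets: 6, 4, 7, 7 → max 7
A2 regrets: 0, 2, 11, 4 → max 11
A3 regrets: 6, 5, 0, 0 → max 6
A4 regrets: 10, 1, 11, 7 → max 11
A5 regrets: 5, 0, 3, 0 → max 5
Smallest max regret = 5 → A5.
Row averages: A1=13.25, A2=15, A3=16.5, A4=12, A5=17.25
Highest average = 17.25 → A5.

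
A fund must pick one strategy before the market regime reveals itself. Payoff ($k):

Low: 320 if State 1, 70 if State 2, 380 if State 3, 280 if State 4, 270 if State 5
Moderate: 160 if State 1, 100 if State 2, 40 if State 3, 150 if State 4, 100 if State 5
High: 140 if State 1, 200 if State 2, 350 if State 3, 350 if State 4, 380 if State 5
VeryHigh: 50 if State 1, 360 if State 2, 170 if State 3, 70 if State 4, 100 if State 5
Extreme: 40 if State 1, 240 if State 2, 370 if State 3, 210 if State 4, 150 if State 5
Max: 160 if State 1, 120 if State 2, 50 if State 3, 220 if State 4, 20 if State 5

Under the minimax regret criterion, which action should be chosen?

High

Column bests: State 1=320, State 2=360, State 3=380, State 4=350, State 5=380.
Low regrets: 0, 290, 0, 70, 110 → max 290
Moderate regrets: 160, 260, 340, 200, 280 → max 340
High regrets: 180, 160, 30, 0, 0 → max 180
VeryHigh regrets: 270, 0, 210, 280, 280 → max 280
Extreme regrets: 280, 120, 10, 140, 230 → max 280
Max regrets: 160, 240, 330, 130, 360 → max 360
Smallest max regret = 180 → High.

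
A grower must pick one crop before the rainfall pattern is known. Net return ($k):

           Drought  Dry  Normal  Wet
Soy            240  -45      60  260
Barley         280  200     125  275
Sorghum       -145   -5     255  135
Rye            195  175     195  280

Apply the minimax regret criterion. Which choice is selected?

Rye

Column bests: Drought=280, Dry=200, Normal=255, Wet=280.
Soy regrets: 40, 245, 195, 20 → max 245
Barley regrets: 0, 0, 130, 5 → max 130
Sorghum regrets: 425, 205, 0, 145 → max 425
Rye regrets: 85, 25, 60, 0 → max 85
Smallest max regret = 85 → Rye.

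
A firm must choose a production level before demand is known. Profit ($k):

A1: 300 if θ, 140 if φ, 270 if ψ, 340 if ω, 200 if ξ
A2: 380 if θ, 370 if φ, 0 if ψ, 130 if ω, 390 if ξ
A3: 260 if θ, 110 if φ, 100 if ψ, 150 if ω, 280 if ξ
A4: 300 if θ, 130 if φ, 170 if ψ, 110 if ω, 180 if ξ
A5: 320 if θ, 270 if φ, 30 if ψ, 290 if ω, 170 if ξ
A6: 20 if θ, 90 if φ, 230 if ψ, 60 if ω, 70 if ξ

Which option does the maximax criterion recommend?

Row maxima: A1=340, A2=390, A3=280, A4=300, A5=320, A6=230
Best best-case = 390 → A2.

A2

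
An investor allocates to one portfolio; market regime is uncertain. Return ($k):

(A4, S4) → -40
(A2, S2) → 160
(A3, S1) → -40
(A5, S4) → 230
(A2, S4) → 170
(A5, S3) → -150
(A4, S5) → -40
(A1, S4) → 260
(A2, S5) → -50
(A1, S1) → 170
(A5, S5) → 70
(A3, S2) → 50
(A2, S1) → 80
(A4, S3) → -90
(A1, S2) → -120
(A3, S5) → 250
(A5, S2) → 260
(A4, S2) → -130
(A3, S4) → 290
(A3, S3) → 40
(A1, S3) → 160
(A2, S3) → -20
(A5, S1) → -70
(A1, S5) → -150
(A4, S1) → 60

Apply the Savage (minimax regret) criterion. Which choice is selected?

Column bests: S1=170, S2=260, S3=160, S4=290, S5=250.
A1 regrets: 0, 380, 0, 30, 400 → max 400
A2 regrets: 90, 100, 180, 120, 300 → max 300
A3 regrets: 210, 210, 120, 0, 0 → max 210
A4 regrets: 110, 390, 250, 330, 290 → max 390
A5 regrets: 240, 0, 310, 60, 180 → max 310
Smallest max regret = 210 → A3.

A3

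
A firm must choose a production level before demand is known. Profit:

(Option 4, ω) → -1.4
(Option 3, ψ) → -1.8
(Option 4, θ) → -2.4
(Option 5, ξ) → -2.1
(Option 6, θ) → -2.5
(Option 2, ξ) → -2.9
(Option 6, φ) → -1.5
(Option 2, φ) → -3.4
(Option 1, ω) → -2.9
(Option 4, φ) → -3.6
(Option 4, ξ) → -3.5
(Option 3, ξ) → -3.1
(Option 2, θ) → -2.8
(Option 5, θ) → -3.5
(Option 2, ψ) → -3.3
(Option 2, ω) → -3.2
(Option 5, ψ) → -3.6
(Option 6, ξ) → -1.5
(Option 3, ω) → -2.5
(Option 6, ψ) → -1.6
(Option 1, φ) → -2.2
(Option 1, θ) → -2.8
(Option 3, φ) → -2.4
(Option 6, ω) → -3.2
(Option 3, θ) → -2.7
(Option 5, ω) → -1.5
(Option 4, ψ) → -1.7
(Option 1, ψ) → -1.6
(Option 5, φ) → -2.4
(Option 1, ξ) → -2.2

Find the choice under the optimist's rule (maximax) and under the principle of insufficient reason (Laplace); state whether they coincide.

Row maxima: Option 1=-1.6, Option 2=-2.8, Option 3=-1.8, Option 4=-1.4, Option 5=-1.5, Option 6=-1.5
Best best-case = -1.4 → Option 4.
Row averages: Option 1=-2.34, Option 2=-3.12, Option 3=-2.5, Option 4=-2.52, Option 5=-2.62, Option 6=-2.06
Highest average = -2.06 → Option 6.

maximax → Option 4; laplace → Option 6 (disagree)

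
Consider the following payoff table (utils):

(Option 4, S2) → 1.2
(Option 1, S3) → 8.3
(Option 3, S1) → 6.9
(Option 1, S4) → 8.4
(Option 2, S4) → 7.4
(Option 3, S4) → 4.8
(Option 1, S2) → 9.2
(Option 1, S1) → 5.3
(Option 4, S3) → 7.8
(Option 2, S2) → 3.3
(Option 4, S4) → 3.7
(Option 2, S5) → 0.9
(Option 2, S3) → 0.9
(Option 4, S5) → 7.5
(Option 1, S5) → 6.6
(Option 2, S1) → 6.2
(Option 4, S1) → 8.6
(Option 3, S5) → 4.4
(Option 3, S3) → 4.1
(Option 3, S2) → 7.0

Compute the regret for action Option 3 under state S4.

Best payoff under S4 is 8.4.
Regret = 8.4 − 4.8 = 3.6.

3.6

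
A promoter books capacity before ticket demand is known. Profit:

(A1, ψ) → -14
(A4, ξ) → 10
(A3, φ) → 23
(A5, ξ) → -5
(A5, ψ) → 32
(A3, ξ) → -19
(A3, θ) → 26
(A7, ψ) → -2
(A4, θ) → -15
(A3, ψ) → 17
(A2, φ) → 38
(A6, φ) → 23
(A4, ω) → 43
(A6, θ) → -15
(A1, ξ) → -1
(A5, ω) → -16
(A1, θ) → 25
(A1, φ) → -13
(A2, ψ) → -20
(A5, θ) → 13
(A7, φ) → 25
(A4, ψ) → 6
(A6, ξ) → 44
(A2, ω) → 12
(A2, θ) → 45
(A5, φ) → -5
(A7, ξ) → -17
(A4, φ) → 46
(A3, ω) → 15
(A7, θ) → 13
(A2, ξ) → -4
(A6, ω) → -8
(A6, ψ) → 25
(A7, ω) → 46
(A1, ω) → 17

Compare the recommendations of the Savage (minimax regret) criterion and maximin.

Column bests: θ=45, φ=46, ψ=32, ω=46, ξ=44.
A1 regrets: 20, 59, 46, 29, 45 → max 59
A2 regrets: 0, 8, 52, 34, 48 → max 52
A3 regrets: 19, 23, 15, 31, 63 → max 63
A4 regrets: 60, 0, 26, 3, 34 → max 60
A5 regrets: 32, 51, 0, 62, 49 → max 62
A6 regrets: 60, 23, 7, 54, 0 → max 60
A7 regrets: 32, 21, 34, 0, 61 → max 61
Smallest max regret = 52 → A2.
Row minima: A1=-14, A2=-20, A3=-19, A4=-15, A5=-16, A6=-15, A7=-17
Best worst-case = -14 → A1.

minimax regret → A2; maximin → A1 (disagree)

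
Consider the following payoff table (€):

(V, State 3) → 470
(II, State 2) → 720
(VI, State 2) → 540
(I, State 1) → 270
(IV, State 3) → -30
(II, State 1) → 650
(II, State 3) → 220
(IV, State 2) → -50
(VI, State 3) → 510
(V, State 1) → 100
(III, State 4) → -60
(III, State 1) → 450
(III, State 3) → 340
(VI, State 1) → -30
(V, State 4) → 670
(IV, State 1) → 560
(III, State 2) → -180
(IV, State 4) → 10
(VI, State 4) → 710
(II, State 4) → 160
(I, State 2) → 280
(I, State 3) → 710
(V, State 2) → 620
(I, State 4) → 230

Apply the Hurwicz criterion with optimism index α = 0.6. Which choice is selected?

I: 0.6·710 + 0.4·230 = 518
II: 0.6·720 + 0.4·160 = 496
III: 0.6·450 + 0.4·(-180) = 198
IV: 0.6·560 + 0.4·(-50) = 316
V: 0.6·670 + 0.4·100 = 442
VI: 0.6·710 + 0.4·(-30) = 414
Highest Hurwicz score = 518 → I.

I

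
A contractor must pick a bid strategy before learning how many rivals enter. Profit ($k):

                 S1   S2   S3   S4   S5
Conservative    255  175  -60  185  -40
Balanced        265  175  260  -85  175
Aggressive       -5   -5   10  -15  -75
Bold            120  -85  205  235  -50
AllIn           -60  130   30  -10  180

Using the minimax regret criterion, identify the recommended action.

Column bests: S1=265, S2=175, S3=260, S4=235, S5=180.
Conservative regrets: 10, 0, 320, 50, 220 → max 320
Balanced regrets: 0, 0, 0, 320, 5 → max 320
Aggressive regrets: 270, 180, 250, 250, 255 → max 270
Bold regrets: 145, 260, 55, 0, 230 → max 260
AllIn regrets: 325, 45, 230, 245, 0 → max 325
Smallest max regret = 260 → Bold.

Bold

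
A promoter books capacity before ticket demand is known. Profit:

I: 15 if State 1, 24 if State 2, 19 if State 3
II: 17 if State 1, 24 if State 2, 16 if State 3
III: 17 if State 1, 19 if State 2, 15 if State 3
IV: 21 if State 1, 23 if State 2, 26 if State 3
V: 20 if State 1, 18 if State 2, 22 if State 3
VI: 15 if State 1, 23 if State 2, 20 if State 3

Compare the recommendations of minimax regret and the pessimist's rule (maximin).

Column bests: State 1=21, State 2=24, State 3=26.
I regrets: 6, 0, 7 → max 7
II regrets: 4, 0, 10 → max 10
III regrets: 4, 5, 11 → max 11
IV regrets: 0, 1, 0 → max 1
V regrets: 1, 6, 4 → max 6
VI regrets: 6, 1, 6 → max 6
Smallest max regret = 1 → IV.
Row minima: I=15, II=16, III=15, IV=21, V=18, VI=15
Best worst-case = 21 → IV.

minimax regret → IV; maximin → IV (agree)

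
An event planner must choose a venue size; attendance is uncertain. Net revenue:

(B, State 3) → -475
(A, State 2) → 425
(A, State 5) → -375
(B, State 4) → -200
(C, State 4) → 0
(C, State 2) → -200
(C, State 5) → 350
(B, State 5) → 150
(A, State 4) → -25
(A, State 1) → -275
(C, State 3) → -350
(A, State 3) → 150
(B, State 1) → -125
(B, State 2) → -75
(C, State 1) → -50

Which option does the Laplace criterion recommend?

Row averages: A=-20, B=-145, C=-50
Highest average = -20 → A.

A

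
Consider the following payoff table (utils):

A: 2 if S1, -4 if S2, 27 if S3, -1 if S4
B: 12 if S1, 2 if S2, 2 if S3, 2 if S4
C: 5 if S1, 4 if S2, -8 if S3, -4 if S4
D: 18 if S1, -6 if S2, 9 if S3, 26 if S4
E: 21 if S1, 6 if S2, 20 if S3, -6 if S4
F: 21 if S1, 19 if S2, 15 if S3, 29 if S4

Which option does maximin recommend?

Row minima: A=-4, B=2, C=-8, D=-6, E=-6, F=15
Best worst-case = 15 → F.

F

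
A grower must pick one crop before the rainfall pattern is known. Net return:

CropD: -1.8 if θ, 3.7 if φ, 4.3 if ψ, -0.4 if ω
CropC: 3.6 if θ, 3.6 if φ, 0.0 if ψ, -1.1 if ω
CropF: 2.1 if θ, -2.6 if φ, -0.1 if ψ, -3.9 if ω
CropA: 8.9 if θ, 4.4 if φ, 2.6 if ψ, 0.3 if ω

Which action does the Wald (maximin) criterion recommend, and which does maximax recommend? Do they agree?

Row minima: CropD=-1.8, CropC=-1.1, CropF=-3.9, CropA=0.3
Best worst-case = 0.3 → CropA.
Row maxima: CropD=4.3, CropC=3.6, CropF=2.1, CropA=8.9
Best best-case = 8.9 → CropA.

maximin → CropA; maximax → CropA (agree)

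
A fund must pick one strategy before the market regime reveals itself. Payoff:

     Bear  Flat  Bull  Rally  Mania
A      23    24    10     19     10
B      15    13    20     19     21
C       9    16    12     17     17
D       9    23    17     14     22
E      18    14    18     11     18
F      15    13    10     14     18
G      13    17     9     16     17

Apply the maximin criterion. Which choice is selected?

Row minima: A=10, B=13, C=9, D=9, E=11, F=10, G=9
Best worst-case = 13 → B.

B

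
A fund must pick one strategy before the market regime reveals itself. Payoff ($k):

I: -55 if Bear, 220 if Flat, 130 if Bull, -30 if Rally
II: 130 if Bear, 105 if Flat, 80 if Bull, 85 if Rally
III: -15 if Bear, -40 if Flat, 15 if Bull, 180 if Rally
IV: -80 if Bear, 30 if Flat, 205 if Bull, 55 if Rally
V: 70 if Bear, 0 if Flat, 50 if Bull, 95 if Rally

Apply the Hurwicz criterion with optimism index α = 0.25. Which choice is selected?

II

I: 0.25·220 + 0.75·(-55) = 13.75
II: 0.25·130 + 0.75·80 = 92.5
III: 0.25·180 + 0.75·(-40) = 15
IV: 0.25·205 + 0.75·(-80) = -8.75
V: 0.25·95 + 0.75·0 = 23.75
Highest Hurwicz score = 92.5 → II.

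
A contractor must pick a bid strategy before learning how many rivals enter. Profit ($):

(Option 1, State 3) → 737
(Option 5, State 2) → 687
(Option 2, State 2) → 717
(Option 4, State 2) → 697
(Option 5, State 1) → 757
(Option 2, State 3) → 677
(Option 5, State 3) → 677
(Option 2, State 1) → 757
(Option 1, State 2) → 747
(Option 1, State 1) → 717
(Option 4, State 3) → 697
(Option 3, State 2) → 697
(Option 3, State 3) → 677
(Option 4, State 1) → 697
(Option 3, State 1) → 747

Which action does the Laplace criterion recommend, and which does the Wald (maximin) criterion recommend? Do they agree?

laplace → Option 1; maximin → Option 1 (agree)

Row averages: Option 1=2201/3, Option 2=717, Option 3=707, Option 4=697, Option 5=707
Highest average = 2201/3 → Option 1.
Row minima: Option 1=717, Option 2=677, Option 3=677, Option 4=697, Option 5=677
Best worst-case = 717 → Option 1.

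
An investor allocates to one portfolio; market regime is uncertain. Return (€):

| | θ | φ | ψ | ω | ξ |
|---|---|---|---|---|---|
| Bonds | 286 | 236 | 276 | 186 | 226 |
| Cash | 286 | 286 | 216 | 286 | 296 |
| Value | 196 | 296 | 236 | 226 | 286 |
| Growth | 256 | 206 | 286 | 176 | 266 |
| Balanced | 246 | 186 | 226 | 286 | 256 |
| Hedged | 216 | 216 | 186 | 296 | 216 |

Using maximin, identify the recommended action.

Cash

Row minima: Bonds=186, Cash=216, Value=196, Growth=176, Balanced=186, Hedged=186
Best worst-case = 216 → Cash.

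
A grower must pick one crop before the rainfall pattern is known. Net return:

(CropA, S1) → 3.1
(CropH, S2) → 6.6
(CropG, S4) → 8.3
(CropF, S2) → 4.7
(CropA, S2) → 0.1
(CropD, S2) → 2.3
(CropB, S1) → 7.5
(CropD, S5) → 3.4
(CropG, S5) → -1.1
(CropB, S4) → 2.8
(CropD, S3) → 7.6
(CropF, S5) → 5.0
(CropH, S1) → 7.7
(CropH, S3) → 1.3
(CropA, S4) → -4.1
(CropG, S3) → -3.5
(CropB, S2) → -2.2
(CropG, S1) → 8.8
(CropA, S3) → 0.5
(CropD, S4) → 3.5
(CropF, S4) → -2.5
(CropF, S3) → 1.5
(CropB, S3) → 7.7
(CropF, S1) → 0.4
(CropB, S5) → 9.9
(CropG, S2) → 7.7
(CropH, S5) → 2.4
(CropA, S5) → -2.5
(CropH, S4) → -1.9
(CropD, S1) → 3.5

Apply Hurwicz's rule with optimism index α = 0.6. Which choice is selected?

CropF: 0.6·5.0 + 0.4·(-2.5) = 2
CropB: 0.6·9.9 + 0.4·(-2.2) = 5.06
CropA: 0.6·3.1 + 0.4·(-4.1) = 0.22
CropD: 0.6·7.6 + 0.4·2.3 = 5.48
CropG: 0.6·8.8 + 0.4·(-3.5) = 3.88
CropH: 0.6·7.7 + 0.4·(-1.9) = 3.86
Highest Hurwicz score = 5.48 → CropD.

CropD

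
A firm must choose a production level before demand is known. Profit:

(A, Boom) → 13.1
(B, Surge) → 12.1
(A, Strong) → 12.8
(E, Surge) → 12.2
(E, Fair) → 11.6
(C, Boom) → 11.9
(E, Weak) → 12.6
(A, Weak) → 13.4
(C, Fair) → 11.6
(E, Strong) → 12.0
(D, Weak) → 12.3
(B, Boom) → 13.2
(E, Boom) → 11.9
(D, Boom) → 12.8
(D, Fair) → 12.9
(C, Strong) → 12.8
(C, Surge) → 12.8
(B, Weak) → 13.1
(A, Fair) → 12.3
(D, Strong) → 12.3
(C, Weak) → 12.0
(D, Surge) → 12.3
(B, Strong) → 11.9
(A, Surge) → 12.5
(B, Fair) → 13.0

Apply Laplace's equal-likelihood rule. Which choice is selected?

A

Row averages: A=12.82, B=12.66, C=12.22, D=12.52, E=12.06
Highest average = 12.82 → A.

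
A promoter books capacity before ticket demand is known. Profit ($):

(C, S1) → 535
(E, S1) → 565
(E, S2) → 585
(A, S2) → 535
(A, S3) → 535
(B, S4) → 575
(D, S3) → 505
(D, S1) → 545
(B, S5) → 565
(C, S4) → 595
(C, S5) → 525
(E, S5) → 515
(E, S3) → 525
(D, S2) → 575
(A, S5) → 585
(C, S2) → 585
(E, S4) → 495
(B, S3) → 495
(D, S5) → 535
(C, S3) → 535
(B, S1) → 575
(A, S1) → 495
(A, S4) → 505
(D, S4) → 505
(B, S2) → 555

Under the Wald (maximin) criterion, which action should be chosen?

Row minima: A=495, B=495, C=525, D=505, E=495
Best worst-case = 525 → C.

C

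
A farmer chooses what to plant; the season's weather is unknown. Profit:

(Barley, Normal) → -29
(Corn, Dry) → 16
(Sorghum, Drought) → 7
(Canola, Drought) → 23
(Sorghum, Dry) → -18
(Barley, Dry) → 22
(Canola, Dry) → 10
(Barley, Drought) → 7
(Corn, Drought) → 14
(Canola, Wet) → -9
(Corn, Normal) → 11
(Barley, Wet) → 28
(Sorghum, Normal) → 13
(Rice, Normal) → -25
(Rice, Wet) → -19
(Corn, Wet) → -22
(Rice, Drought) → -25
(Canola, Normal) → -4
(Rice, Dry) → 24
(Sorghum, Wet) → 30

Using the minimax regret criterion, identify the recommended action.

Column bests: Drought=23, Dry=24, Normal=13, Wet=30.
Canola regrets: 0, 14, 17, 39 → max 39
Corn regrets: 9, 8, 2, 52 → max 52
Rice regrets: 48, 0, 38, 49 → max 49
Sorghum regrets: 16, 42, 0, 0 → max 42
Barley regrets: 16, 2, 42, 2 → max 42
Smallest max regret = 39 → Canola.

Canola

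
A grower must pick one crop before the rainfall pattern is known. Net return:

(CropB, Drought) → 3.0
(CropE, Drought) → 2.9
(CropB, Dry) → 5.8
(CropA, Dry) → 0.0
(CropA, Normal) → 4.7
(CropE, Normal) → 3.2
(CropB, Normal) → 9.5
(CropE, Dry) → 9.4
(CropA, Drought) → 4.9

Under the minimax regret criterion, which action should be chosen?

CropB

Column bests: Drought=4.9, Dry=9.4, Normal=9.5.
CropA regrets: 0.0, 9.4, 4.8 → max 9.4
CropE regrets: 2.0, 0.0, 6.3 → max 6.3
CropB regrets: 1.9, 3.6, 0.0 → max 3.6
Smallest max regret = 3.6 → CropB.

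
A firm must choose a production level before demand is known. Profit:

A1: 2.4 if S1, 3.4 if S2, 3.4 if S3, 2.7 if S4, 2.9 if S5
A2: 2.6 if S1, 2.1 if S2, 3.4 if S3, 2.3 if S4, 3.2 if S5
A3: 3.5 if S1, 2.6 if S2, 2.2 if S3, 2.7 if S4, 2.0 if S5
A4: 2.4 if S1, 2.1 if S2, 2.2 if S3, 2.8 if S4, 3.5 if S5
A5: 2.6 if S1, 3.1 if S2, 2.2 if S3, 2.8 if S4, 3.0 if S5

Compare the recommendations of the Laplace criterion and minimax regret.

Row averages: A1=2.96, A2=2.72, A3=2.6, A4=2.6, A5=2.74
Highest average = 2.96 → A1.
Column bests: S1=3.5, S2=3.4, S3=3.4, S4=2.8, S5=3.5.
A1 regrets: 1.1, 0.0, 0.0, 0.1, 0.6 → max 1.1
A2 regrets: 0.9, 1.3, 0.0, 0.5, 0.3 → max 1.3
A3 regrets: 0.0, 0.8, 1.2, 0.1, 1.5 → max 1.5
A4 regrets: 1.1, 1.3, 1.2, 0.0, 0.0 → max 1.3
A5 regrets: 0.9, 0.3, 1.2, 0.0, 0.5 → max 1.2
Smallest max regret = 1.1 → A1.

laplace → A1; minimax regret → A1 (agree)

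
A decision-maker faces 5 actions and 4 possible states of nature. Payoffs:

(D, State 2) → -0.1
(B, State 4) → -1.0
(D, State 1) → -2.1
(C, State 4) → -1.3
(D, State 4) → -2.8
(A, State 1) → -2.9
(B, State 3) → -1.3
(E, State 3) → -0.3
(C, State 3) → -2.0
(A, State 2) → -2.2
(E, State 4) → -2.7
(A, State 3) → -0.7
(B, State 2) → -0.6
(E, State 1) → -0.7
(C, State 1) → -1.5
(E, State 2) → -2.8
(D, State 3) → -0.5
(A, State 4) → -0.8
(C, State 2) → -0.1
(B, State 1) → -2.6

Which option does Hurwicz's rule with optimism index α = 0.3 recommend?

A: 0.3·(-0.7) + 0.7·(-2.9) = -2.24
B: 0.3·(-0.6) + 0.7·(-2.6) = -2
C: 0.3·(-0.1) + 0.7·(-2.0) = -1.43
D: 0.3·(-0.1) + 0.7·(-2.8) = -1.99
E: 0.3·(-0.3) + 0.7·(-2.8) = -2.05
Highest Hurwicz score = -1.43 → C.

C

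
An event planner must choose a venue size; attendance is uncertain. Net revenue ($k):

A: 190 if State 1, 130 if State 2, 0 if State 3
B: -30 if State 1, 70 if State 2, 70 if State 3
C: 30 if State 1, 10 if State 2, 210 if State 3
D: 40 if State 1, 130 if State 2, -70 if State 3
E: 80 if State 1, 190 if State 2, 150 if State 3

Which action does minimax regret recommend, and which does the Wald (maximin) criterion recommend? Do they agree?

Column bests: State 1=190, State 2=190, State 3=210.
A regrets: 0, 60, 210 → max 210
B regrets: 220, 120, 140 → max 220
C regrets: 160, 180, 0 → max 180
D regrets: 150, 60, 280 → max 280
E regrets: 110, 0, 60 → max 110
Smallest max regret = 110 → E.
Row minima: A=0, B=-30, C=10, D=-70, E=80
Best worst-case = 80 → E.

minimax regret → E; maximin → E (agree)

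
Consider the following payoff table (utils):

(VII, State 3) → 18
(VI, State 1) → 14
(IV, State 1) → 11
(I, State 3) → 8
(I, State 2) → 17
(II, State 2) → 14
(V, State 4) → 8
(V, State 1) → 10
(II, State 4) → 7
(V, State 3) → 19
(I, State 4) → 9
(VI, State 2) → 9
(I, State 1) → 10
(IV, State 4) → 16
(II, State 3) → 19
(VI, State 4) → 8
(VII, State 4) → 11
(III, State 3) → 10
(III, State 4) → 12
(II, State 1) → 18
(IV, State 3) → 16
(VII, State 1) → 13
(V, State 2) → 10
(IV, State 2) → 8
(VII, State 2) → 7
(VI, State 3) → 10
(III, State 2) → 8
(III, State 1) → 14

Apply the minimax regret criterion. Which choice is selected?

V

Column bests: State 1=18, State 2=17, State 3=19, State 4=16.
I regrets: 8, 0, 11, 7 → max 11
II regrets: 0, 3, 0, 9 → max 9
III regrets: 4, 9, 9, 4 → max 9
IV regrets: 7, 9, 3, 0 → max 9
V regrets: 8, 7, 0, 8 → max 8
VI regrets: 4, 8, 9, 8 → max 9
VII regrets: 5, 10, 1, 5 → max 10
Smallest max regret = 8 → V.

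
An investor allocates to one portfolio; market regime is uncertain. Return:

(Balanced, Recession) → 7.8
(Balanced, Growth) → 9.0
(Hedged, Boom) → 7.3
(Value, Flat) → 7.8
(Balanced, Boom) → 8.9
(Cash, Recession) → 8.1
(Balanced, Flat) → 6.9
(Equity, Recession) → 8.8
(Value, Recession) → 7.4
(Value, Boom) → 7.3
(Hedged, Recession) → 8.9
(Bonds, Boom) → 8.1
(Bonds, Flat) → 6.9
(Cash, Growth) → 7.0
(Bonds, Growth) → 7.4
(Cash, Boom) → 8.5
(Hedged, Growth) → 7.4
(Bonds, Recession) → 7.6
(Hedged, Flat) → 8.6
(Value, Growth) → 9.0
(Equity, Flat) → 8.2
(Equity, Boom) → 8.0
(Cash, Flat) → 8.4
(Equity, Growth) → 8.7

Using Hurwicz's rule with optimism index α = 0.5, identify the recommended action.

Equity

Hedged: 0.5·8.9 + 0.5·7.3 = 8.1
Balanced: 0.5·9.0 + 0.5·6.9 = 7.95
Cash: 0.5·8.5 + 0.5·7.0 = 7.75
Equity: 0.5·8.8 + 0.5·8.0 = 8.4
Value: 0.5·9.0 + 0.5·7.3 = 8.15
Bonds: 0.5·8.1 + 0.5·6.9 = 7.5
Highest Hurwicz score = 8.4 → Equity.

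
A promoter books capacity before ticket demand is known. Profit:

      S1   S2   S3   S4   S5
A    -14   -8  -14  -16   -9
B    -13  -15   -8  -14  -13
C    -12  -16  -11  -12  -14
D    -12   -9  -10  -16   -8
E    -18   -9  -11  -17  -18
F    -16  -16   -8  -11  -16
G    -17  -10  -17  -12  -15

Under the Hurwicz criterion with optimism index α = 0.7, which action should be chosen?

B

A: 0.7·(-8) + 0.3·(-16) = -10.4
B: 0.7·(-8) + 0.3·(-15) = -10.1
C: 0.7·(-11) + 0.3·(-16) = -12.5
D: 0.7·(-8) + 0.3·(-16) = -10.4
E: 0.7·(-9) + 0.3·(-18) = -11.7
F: 0.7·(-8) + 0.3·(-16) = -10.4
G: 0.7·(-10) + 0.3·(-17) = -12.1
Highest Hurwicz score = -10.1 → B.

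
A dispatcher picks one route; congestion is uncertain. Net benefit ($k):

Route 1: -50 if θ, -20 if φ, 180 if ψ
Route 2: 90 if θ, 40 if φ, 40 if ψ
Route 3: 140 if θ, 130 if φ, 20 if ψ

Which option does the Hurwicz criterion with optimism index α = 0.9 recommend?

Route 1: 0.9·180 + 0.1·(-50) = 157
Route 2: 0.9·90 + 0.1·40 = 85
Route 3: 0.9·140 + 0.1·20 = 128
Highest Hurwicz score = 157 → Route 1.

Route 1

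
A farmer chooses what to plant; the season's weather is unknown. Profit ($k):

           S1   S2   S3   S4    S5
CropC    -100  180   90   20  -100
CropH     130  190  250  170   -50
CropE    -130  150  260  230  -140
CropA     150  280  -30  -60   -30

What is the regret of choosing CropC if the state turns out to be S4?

210

Best payoff under S4 is 230.
Regret = 230 − 20 = 210.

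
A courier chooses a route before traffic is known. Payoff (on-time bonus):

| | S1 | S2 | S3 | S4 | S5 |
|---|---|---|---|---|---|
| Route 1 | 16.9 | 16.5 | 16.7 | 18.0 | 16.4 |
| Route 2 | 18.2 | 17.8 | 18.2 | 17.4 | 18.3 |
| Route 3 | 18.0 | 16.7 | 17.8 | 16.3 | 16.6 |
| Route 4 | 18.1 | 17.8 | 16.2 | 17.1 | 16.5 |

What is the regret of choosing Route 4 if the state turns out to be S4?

Best payoff under S4 is 18.0.
Regret = 18.0 − 17.1 = 0.9.

0.9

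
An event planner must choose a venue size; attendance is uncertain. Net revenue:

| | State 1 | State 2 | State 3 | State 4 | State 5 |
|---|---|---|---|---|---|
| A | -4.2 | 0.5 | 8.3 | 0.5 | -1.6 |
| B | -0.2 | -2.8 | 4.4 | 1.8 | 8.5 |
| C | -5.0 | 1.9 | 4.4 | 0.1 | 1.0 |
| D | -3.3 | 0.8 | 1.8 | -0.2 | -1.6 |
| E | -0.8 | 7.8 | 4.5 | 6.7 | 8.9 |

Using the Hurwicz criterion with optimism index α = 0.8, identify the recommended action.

E

A: 0.8·8.3 + 0.2·(-4.2) = 5.8
B: 0.8·8.5 + 0.2·(-2.8) = 6.24
C: 0.8·4.4 + 0.2·(-5.0) = 2.52
D: 0.8·1.8 + 0.2·(-3.3) = 0.78
E: 0.8·8.9 + 0.2·(-0.8) = 6.96
Highest Hurwicz score = 6.96 → E.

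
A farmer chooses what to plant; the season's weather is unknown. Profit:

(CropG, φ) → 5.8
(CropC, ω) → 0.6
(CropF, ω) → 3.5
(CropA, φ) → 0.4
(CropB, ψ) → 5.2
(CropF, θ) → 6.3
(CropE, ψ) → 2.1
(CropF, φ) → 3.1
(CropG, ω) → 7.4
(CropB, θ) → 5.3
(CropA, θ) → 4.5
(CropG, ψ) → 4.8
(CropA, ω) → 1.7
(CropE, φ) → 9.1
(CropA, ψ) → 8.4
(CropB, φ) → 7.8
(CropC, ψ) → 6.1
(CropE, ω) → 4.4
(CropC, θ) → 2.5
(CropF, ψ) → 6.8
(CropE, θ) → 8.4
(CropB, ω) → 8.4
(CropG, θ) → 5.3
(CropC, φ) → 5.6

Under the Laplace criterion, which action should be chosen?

CropB

Row averages: CropB=6.675, CropG=5.825, CropF=4.925, CropC=3.7, CropE=6, CropA=3.75
Highest average = 6.675 → CropB.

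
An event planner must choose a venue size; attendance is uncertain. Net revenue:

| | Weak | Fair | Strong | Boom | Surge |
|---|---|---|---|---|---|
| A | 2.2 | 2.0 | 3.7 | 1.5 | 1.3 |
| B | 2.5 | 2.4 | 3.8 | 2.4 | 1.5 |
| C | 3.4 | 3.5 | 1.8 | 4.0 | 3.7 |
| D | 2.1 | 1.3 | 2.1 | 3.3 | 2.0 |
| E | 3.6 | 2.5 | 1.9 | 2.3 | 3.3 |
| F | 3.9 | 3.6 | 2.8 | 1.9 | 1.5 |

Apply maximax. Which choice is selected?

C

Row maxima: A=3.7, B=3.8, C=4.0, D=3.3, E=3.6, F=3.9
Best best-case = 4.0 → C.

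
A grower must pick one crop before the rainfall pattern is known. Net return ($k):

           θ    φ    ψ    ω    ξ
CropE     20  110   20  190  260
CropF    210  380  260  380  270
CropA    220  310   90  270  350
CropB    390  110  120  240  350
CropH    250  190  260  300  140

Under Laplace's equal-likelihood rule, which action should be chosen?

Row averages: CropE=120, CropF=300, CropA=248, CropB=242, CropH=228
Highest average = 300 → CropF.

CropF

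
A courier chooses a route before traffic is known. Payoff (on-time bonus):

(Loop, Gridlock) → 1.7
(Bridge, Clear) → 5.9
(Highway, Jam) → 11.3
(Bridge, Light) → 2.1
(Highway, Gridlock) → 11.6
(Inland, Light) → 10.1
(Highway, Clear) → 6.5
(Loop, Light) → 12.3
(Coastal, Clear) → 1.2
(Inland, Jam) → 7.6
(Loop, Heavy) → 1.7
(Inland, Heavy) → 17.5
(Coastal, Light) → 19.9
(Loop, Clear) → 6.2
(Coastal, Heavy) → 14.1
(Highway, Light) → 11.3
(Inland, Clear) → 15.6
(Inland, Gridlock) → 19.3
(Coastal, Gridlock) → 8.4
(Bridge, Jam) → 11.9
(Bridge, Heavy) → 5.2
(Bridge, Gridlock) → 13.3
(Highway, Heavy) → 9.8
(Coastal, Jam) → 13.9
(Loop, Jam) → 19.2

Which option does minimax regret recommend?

Column bests: Clear=15.6, Light=19.9, Heavy=17.5, Jam=19.2, Gridlock=19.3.
Loop regrets: 9.4, 7.6, 15.8, 0.0, 17.6 → max 17.6
Inland regrets: 0.0, 9.8, 0.0, 11.6, 0.0 → max 11.6
Highway regrets: 9.1, 8.6, 7.7, 7.9, 7.7 → max 9.1
Bridge regrets: 9.7, 17.8, 12.3, 7.3, 6.0 → max 17.8
Coastal regrets: 14.4, 0.0, 3.4, 5.3, 10.9 → max 14.4
Smallest max regret = 9.1 → Highway.

Highway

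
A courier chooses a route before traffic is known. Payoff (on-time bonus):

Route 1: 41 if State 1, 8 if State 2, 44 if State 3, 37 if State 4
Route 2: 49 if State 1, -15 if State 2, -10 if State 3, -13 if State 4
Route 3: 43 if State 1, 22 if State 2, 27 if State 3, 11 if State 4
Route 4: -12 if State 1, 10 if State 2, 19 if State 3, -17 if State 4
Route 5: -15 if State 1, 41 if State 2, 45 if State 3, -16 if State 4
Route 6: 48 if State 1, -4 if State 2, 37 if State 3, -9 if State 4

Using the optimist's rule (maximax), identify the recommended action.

Row maxima: Route 1=44, Route 2=49, Route 3=43, Route 4=19, Route 5=45, Route 6=48
Best best-case = 49 → Route 2.

Route 2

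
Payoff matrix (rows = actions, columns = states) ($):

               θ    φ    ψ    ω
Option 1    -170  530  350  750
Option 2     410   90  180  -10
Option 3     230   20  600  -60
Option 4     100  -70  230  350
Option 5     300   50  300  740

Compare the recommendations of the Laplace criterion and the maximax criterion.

Row averages: Option 1=365, Option 2=167.5, Option 3=197.5, Option 4=152.5, Option 5=347.5
Highest average = 365 → Option 1.
Row maxima: Option 1=750, Option 2=410, Option 3=600, Option 4=350, Option 5=740
Best best-case = 750 → Option 1.

laplace → Option 1; maximax → Option 1 (agree)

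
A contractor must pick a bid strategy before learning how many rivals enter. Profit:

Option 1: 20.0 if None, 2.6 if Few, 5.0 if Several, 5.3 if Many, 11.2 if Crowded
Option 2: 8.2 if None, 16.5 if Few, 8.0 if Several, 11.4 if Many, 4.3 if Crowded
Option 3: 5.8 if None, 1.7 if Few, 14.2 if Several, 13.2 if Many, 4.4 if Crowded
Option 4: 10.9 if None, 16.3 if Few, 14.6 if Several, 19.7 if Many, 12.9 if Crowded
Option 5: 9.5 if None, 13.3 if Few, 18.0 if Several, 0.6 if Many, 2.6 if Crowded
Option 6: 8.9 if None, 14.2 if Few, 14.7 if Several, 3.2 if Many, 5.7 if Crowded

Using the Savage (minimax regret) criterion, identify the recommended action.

Option 4

Column bests: None=20.0, Few=16.5, Several=18.0, Many=19.7, Crowded=12.9.
Option 1 regrets: 0.0, 13.9, 13.0, 14.4, 1.7 → max 14.4
Option 2 regrets: 11.8, 0.0, 10.0, 8.3, 8.6 → max 11.8
Option 3 regrets: 14.2, 14.8, 3.8, 6.5, 8.5 → max 14.8
Option 4 regrets: 9.1, 0.2, 3.4, 0.0, 0.0 → max 9.1
Option 5 regrets: 10.5, 3.2, 0.0, 19.1, 10.3 → max 19.1
Option 6 regrets: 11.1, 2.3, 3.3, 16.5, 7.2 → max 16.5
Smallest max regret = 9.1 → Option 4.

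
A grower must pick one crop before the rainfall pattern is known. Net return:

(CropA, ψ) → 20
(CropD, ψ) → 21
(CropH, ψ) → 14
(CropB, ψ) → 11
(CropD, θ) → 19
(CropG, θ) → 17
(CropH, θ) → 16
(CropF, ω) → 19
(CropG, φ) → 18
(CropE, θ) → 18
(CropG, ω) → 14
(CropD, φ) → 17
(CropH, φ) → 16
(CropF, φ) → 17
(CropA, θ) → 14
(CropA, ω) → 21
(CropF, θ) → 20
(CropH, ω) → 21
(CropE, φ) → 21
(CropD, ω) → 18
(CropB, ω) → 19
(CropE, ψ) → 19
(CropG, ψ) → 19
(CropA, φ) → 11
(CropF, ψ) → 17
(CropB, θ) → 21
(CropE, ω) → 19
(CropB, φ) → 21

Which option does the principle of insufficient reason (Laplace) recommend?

CropE

Row averages: CropH=16.75, CropF=18.25, CropD=18.75, CropA=16.5, CropG=17, CropE=19.25, CropB=18
Highest average = 19.25 → CropE.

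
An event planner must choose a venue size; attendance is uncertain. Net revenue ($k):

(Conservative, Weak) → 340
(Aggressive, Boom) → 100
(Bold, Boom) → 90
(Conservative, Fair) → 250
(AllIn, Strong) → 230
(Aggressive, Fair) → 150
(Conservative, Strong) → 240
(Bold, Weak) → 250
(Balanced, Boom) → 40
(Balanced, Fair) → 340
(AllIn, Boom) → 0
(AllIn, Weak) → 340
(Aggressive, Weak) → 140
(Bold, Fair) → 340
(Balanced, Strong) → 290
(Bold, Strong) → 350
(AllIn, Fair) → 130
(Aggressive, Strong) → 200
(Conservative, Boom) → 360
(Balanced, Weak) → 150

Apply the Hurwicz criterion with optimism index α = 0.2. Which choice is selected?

Conservative: 0.2·360 + 0.8·240 = 264
Balanced: 0.2·340 + 0.8·40 = 100
Aggressive: 0.2·200 + 0.8·100 = 120
Bold: 0.2·350 + 0.8·90 = 142
AllIn: 0.2·340 + 0.8·0 = 68
Highest Hurwicz score = 264 → Conservative.

Conservative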